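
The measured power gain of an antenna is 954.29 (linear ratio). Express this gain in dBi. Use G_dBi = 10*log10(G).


G_dBi = 10 * log10(954.29) = 29.80 dBi

29.80 dBi


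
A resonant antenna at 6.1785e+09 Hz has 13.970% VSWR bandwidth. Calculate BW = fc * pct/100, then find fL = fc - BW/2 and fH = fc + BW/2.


BW = 6.1785e+09 * 13.970/100 = 8.631364e+08 Hz
fL = 6.1785e+09 - 8.631364e+08/2 = 5.747e+09 Hz
fH = 6.1785e+09 + 8.631364e+08/2 = 6.610e+09 Hz

BW=8.631e+08 Hz, fL=5.747e+09 Hz, fH=6.610e+09 Hz


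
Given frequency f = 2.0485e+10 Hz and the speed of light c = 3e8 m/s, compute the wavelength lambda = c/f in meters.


lambda = c / f = 3.0000e+08 / 2.0485e+10 = 0.01464 m

0.01464 m


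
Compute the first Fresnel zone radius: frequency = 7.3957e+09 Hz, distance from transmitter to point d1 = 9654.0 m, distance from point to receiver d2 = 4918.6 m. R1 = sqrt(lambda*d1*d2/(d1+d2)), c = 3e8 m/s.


lambda = c / f = 3.0000e+08 / 7.3957e+09 = 0.04056411 m
R1 = sqrt(0.04056411 * 9654.0 * 4918.6 / (9654.0 + 4918.6)) = 11.50 m

11.50 m


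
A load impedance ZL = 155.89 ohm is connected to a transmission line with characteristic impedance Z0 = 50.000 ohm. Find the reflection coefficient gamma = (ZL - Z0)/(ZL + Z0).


gamma = (155.89 - 50.000) / (155.89 + 50.000) = 0.5143

0.5143


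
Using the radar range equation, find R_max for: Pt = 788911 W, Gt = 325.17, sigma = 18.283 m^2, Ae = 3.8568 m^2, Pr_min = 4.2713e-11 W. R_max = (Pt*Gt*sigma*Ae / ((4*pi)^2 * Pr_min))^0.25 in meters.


R^4 = 788911*325.17*18.283*3.8568 / ((4*pi)^2 * 4.2713e-11) = 2.681842e+18
R_max = 2.681842e+18^0.25 = 40468 m

40468 m


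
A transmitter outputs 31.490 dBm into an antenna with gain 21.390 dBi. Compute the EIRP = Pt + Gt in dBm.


EIRP = Pt + Gt = 31.490 + 21.390 = 52.88 dBm

52.88 dBm


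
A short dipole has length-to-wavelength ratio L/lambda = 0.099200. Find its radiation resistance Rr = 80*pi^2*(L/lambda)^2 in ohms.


Rr = 80 * pi^2 * (0.099200)^2 = 80 * 9.869604 * 9.840640e-03 = 7.770 ohm

7.770 ohm


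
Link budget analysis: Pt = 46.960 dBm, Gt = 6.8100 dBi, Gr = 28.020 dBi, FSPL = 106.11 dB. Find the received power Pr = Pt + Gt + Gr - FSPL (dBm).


Pr = 46.960 + 6.8100 + 28.020 - 106.11 = -24.32 dBm

-24.32 dBm


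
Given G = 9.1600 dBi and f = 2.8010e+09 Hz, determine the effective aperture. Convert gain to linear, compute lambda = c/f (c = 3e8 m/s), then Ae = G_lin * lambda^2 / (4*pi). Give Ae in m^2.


lambda = c / f = 3.0000e+08 / 2.8010e+09 = 0.1071046 m
G_linear = 10^(9.1600/10) = 8.241381
Ae = G_linear * lambda^2 / (4*pi) = 8.241381 * 0.1071046^2 / (4*pi) = 7.523e-03 m^2

7.523e-03 m^2


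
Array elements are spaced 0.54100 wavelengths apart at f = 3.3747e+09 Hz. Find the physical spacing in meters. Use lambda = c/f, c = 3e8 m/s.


lambda = c / f = 3.0000e+08 / 3.3747e+09 = 0.08889679 m
d = 0.54100 * 0.08889679 = 0.04809 m

0.04809 m


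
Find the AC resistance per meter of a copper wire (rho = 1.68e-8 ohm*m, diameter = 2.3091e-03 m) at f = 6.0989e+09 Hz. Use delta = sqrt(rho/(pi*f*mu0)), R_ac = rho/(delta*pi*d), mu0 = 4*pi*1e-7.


delta = sqrt(1.68e-8 / (pi * 6.0989e+09 * 4*pi*1e-7)) = 8.353126e-07 m
R_ac = 1.68e-8 / (8.353126e-07 * pi * 2.3091e-03) = 2.772 ohm/m

2.772 ohm/m


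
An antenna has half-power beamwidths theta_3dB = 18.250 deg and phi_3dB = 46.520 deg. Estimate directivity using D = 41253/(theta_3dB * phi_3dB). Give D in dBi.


D_linear = 41253 / (18.250 * 46.520) = 48.59068
D_dBi = 10 * log10(48.59068) = 16.87 dBi

16.87 dBi


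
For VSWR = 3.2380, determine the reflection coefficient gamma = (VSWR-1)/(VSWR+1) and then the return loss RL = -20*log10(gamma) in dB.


gamma = (3.2380 - 1) / (3.2380 + 1) = 0.5280793
RL = -20 * log10(0.5280793) = 5.546 dB

5.546 dB


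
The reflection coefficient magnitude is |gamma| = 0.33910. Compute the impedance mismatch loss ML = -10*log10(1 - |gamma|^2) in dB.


ML = -10 * log10(1 - 0.33910^2) = -10 * log10(0.88501119) = 0.5305 dB

0.5305 dB


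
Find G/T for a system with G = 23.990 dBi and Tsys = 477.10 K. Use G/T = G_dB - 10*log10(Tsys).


G/T = 23.990 - 10*log10(477.10) = 23.990 - 26.78609 = -2.796 dB/K

-2.796 dB/K


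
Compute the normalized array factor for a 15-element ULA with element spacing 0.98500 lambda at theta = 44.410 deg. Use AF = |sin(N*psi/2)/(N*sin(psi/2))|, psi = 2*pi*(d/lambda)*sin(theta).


psi = 2*pi*0.98500*sin(44.410 deg) = 4.330944 rad
AF = |sin(15*4.330944/2) / (15*sin(4.330944/2))| = 0.07045

0.07045


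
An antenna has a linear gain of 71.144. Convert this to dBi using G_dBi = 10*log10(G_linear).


G_dBi = 10 * log10(71.144) = 18.52 dBi

18.52 dBi


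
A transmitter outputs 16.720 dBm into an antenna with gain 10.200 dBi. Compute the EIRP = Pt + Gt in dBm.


EIRP = Pt + Gt = 16.720 + 10.200 = 26.92 dBm

26.92 dBm


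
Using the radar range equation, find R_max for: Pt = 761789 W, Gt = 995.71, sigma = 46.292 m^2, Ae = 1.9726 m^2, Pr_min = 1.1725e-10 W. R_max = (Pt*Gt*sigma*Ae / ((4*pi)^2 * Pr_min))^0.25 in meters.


R^4 = 761789*995.71*46.292*1.9726 / ((4*pi)^2 * 1.1725e-10) = 3.740933e+18
R_max = 3.740933e+18^0.25 = 43979 m

43979 m


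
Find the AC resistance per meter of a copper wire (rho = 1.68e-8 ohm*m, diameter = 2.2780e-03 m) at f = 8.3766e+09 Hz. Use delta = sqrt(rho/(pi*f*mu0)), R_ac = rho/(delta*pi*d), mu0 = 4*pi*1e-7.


delta = sqrt(1.68e-8 / (pi * 8.3766e+09 * 4*pi*1e-7)) = 7.127560e-07 m
R_ac = 1.68e-8 / (7.127560e-07 * pi * 2.2780e-03) = 3.294 ohm/m

3.294 ohm/m


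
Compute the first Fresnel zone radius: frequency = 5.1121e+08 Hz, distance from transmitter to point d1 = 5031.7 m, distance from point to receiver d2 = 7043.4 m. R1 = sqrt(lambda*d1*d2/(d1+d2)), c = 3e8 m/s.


lambda = c / f = 3.0000e+08 / 5.1121e+08 = 0.5868430 m
R1 = sqrt(0.5868430 * 5031.7 * 7043.4 / (5031.7 + 7043.4)) = 41.50 m

41.50 m


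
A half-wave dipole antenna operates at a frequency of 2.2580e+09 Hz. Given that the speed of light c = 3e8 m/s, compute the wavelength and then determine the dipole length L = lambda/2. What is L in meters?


lambda = c / f = 3.0000e+08 / 2.2580e+09 = 0.1328609 m
L = lambda / 2 = 0.1328609 / 2 = 0.06643 m

0.06643 m


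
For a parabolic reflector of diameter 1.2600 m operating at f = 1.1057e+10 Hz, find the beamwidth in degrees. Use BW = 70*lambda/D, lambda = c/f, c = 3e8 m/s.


lambda = c / f = 3.0000e+08 / 1.1057e+10 = 0.02713213 m
BW = 70 * 0.02713213 / 1.2600 = 1.507 deg

1.507 deg


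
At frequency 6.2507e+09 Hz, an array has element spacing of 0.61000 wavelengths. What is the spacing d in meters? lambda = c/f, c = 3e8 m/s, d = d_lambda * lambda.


lambda = c / f = 3.0000e+08 / 6.2507e+09 = 0.04799462 m
d = 0.61000 * 0.04799462 = 0.02928 m

0.02928 m


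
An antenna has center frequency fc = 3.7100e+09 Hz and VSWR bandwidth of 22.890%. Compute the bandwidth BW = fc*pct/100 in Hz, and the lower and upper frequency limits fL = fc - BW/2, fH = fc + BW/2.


BW = 3.7100e+09 * 22.890/100 = 8.492190e+08 Hz
fL = 3.7100e+09 - 8.492190e+08/2 = 3.285e+09 Hz
fH = 3.7100e+09 + 8.492190e+08/2 = 4.135e+09 Hz

BW=8.492e+08 Hz, fL=3.285e+09 Hz, fH=4.135e+09 Hz


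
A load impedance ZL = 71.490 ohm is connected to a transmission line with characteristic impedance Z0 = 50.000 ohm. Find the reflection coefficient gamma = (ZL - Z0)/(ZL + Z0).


gamma = (71.490 - 50.000) / (71.490 + 50.000) = 0.1769

0.1769


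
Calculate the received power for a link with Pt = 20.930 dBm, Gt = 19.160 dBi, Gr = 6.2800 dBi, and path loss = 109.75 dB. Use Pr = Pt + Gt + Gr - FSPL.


Pr = 20.930 + 19.160 + 6.2800 - 109.75 = -63.38 dBm

-63.38 dBm


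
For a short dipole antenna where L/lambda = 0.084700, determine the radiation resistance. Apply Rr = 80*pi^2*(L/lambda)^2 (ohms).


Rr = 80 * pi^2 * (0.084700)^2 = 80 * 9.869604 * 7.174090e-03 = 5.664 ohm

5.664 ohm


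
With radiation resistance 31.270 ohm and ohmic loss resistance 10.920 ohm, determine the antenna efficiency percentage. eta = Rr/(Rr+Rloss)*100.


eta = 31.270 / (31.270 + 10.920) * 100 = 74.12%

74.12%


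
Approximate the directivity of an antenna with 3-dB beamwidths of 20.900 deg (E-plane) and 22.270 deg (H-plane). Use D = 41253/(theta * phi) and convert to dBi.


D_linear = 41253 / (20.900 * 22.270) = 88.63169
D_dBi = 10 * log10(88.63169) = 19.48 dBi

19.48 dBi


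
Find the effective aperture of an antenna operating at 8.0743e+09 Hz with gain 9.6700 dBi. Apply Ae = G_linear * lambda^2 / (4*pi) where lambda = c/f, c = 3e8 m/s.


lambda = c / f = 3.0000e+08 / 8.0743e+09 = 0.03715492 m
G_linear = 10^(9.6700/10) = 9.268298
Ae = G_linear * lambda^2 / (4*pi) = 9.268298 * 0.03715492^2 / (4*pi) = 1.018e-03 m^2

1.018e-03 m^2


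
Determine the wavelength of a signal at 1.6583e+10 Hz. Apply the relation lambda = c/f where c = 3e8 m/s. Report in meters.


lambda = c / f = 3.0000e+08 / 1.6583e+10 = 0.01809 m

0.01809 m


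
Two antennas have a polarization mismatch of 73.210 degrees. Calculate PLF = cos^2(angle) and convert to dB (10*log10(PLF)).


PLF_linear = cos^2(73.210 deg) = 0.08344282
PLF_dB = 10 * log10(0.08344282) = -10.79 dB

-10.79 dB


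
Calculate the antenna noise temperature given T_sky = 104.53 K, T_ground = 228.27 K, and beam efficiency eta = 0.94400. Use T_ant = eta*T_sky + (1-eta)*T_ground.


T_ant = 0.94400 * 104.53 + (1 - 0.94400) * 228.27 = 111.5 K

111.5 K


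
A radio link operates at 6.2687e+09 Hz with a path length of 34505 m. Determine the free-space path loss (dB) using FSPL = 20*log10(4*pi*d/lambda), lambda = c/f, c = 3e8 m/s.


lambda = c / f = 3.0000e+08 / 6.2687e+09 = 0.04785681 m
FSPL = 20 * log10(4*pi*34505/0.04785681) = 139.1 dB

139.1 dB


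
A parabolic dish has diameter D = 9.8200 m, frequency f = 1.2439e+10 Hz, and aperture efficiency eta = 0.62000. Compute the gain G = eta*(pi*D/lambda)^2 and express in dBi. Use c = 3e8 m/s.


lambda = c / f = 3.0000e+08 / 1.2439e+10 = 0.02411769 m
G_linear = 0.62000 * (pi * 9.8200 / 0.02411769)^2 = 1.014479e+06
G_dBi = 10 * log10(1.014479e+06) = 60.06 dBi

60.06 dBi


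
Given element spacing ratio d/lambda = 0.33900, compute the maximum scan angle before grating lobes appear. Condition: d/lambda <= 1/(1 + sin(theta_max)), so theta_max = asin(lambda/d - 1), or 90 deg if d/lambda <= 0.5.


lambda/d - 1 = 1/0.33900 - 1 = 1.949853 >= 1
d/lambda <= 0.5, so the array can scan to endfire without grating lobes: theta_max = 90 deg

90 deg


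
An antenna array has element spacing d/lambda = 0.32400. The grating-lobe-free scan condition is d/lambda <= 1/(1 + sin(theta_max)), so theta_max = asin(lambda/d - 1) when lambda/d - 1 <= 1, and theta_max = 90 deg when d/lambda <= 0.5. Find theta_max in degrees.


lambda/d - 1 = 1/0.32400 - 1 = 2.086420 >= 1
d/lambda <= 0.5, so the array can scan to endfire without grating lobes: theta_max = 90 deg

90 deg


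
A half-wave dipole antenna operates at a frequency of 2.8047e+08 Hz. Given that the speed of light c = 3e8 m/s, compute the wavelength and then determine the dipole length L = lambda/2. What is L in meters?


lambda = c / f = 3.0000e+08 / 2.8047e+08 = 1.069633 m
L = lambda / 2 = 1.069633 / 2 = 0.5348 m

0.5348 m


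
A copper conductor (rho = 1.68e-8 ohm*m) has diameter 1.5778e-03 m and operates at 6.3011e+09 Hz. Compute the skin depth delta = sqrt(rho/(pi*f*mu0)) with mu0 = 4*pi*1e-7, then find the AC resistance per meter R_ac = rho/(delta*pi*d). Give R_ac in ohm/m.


delta = sqrt(1.68e-8 / (pi * 6.3011e+09 * 4*pi*1e-7)) = 8.218009e-07 m
R_ac = 1.68e-8 / (8.218009e-07 * pi * 1.5778e-03) = 4.124 ohm/m

4.124 ohm/m


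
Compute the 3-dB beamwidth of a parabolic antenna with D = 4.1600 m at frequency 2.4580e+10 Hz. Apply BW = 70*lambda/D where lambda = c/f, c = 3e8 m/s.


lambda = c / f = 3.0000e+08 / 2.4580e+10 = 0.01220504 m
BW = 70 * 0.01220504 / 4.1600 = 0.2054 deg

0.2054 deg


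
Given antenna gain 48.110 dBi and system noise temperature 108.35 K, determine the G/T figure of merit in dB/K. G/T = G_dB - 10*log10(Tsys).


G/T = 48.110 - 10*log10(108.35) = 48.110 - 20.34829 = 27.76 dB/K

27.76 dB/K


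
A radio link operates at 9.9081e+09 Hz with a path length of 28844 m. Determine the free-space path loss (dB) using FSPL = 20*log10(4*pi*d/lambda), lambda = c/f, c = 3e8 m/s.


lambda = c / f = 3.0000e+08 / 9.9081e+09 = 0.03027826 m
FSPL = 20 * log10(4*pi*28844/0.03027826) = 141.6 dB

141.6 dB


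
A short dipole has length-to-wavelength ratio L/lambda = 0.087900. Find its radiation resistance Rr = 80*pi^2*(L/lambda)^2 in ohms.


Rr = 80 * pi^2 * (0.087900)^2 = 80 * 9.869604 * 7.726410e-03 = 6.101 ohm

6.101 ohm


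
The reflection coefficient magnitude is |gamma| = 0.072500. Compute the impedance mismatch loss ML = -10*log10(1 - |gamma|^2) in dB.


ML = -10 * log10(1 - 0.072500^2) = -10 * log10(0.99474375) = 0.02289 dB

0.02289 dB


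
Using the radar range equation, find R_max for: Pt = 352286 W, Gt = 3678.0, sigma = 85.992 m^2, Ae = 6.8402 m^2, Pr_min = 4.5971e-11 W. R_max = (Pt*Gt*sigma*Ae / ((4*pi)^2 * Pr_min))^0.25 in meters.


R^4 = 352286*3678.0*85.992*6.8402 / ((4*pi)^2 * 4.5971e-11) = 1.049857e+20
R_max = 1.049857e+20^0.25 = 101224 m

101224 m


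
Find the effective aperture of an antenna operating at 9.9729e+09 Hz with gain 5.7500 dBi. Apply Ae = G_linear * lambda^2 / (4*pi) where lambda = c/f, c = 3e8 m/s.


lambda = c / f = 3.0000e+08 / 9.9729e+09 = 0.03008152 m
G_linear = 10^(5.7500/10) = 3.758374
Ae = G_linear * lambda^2 / (4*pi) = 3.758374 * 0.03008152^2 / (4*pi) = 2.706e-04 m^2

2.706e-04 m^2


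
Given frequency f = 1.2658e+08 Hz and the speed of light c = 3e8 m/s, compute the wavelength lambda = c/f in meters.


lambda = c / f = 3.0000e+08 / 1.2658e+08 = 2.370 m

2.370 m


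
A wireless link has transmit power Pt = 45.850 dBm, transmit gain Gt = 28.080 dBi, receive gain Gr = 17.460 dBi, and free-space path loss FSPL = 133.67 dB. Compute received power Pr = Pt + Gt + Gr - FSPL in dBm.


Pr = 45.850 + 28.080 + 17.460 - 133.67 = -42.28 dBm

-42.28 dBm


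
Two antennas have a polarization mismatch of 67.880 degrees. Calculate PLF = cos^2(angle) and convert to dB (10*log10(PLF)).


PLF_linear = cos^2(67.880 deg) = 0.1417881
PLF_dB = 10 * log10(0.1417881) = -8.484 dB

-8.484 dB


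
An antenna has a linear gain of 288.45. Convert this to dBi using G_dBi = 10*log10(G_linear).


G_dBi = 10 * log10(288.45) = 24.60 dBi

24.60 dBi


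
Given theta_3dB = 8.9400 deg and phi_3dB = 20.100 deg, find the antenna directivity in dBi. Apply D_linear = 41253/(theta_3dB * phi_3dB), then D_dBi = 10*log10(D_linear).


D_linear = 41253 / (8.9400 * 20.100) = 229.5736
D_dBi = 10 * log10(229.5736) = 23.61 dBi

23.61 dBi


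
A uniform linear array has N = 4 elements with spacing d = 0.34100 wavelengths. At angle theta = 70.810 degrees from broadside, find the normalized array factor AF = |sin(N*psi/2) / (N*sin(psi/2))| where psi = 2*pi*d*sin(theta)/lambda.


psi = 2*pi*0.34100*sin(70.810 deg) = 2.023512 rad
AF = |sin(4*2.023512/2) / (4*sin(2.023512/2))| = 0.2320

0.2320


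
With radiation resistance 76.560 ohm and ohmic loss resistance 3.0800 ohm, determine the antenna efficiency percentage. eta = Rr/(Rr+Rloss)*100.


eta = 76.560 / (76.560 + 3.0800) * 100 = 96.13%

96.13%


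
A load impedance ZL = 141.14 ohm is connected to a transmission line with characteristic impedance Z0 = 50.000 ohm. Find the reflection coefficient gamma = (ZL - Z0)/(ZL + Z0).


gamma = (141.14 - 50.000) / (141.14 + 50.000) = 0.4768

0.4768


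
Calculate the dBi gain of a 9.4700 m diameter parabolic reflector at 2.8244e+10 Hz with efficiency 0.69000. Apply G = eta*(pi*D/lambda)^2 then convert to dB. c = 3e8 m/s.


lambda = c / f = 3.0000e+08 / 2.8244e+10 = 0.01062172 m
G_linear = 0.69000 * (pi * 9.4700 / 0.01062172)^2 = 5.413263e+06
G_dBi = 10 * log10(5.413263e+06) = 67.33 dBi

67.33 dBi


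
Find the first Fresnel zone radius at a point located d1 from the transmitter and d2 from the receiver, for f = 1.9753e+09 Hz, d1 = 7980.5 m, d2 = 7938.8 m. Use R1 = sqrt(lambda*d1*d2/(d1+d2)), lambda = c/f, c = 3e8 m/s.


lambda = c / f = 3.0000e+08 / 1.9753e+09 = 0.1518757 m
R1 = sqrt(0.1518757 * 7980.5 * 7938.8 / (7980.5 + 7938.8)) = 24.59 m

24.59 m


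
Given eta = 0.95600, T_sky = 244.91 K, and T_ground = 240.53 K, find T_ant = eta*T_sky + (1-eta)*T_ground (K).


T_ant = 0.95600 * 244.91 + (1 - 0.95600) * 240.53 = 244.7 K

244.7 K


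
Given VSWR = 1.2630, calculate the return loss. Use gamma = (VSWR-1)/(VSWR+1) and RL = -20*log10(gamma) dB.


gamma = (1.2630 - 1) / (1.2630 + 1) = 0.1162174
RL = -20 * log10(0.1162174) = 18.69 dB

18.69 dB


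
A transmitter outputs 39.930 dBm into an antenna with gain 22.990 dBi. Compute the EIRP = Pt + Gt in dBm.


EIRP = Pt + Gt = 39.930 + 22.990 = 62.92 dBm

62.92 dBm


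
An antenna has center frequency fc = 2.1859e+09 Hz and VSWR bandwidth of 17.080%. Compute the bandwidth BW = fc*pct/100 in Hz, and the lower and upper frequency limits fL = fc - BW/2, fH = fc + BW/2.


BW = 2.1859e+09 * 17.080/100 = 3.733517e+08 Hz
fL = 2.1859e+09 - 3.733517e+08/2 = 1.999e+09 Hz
fH = 2.1859e+09 + 3.733517e+08/2 = 2.373e+09 Hz

BW=3.734e+08 Hz, fL=1.999e+09 Hz, fH=2.373e+09 Hz


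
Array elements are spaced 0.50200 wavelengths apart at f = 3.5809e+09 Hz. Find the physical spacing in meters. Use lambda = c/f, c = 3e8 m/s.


lambda = c / f = 3.0000e+08 / 3.5809e+09 = 0.08377782 m
d = 0.50200 * 0.08377782 = 0.04206 m

0.04206 m


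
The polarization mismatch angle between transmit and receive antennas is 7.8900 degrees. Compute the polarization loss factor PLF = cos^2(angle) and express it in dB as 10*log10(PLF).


PLF_linear = cos^2(7.8900 deg) = 0.9811565
PLF_dB = 10 * log10(0.9811565) = -0.08262 dB

-0.08262 dB


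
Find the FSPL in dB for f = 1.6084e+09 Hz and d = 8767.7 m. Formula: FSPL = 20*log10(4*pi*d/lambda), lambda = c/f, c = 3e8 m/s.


lambda = c / f = 3.0000e+08 / 1.6084e+09 = 0.1865208 m
FSPL = 20 * log10(4*pi*8767.7/0.1865208) = 115.4 dB

115.4 dB


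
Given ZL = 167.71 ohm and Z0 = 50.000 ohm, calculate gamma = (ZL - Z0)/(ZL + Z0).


gamma = (167.71 - 50.000) / (167.71 + 50.000) = 0.5407

0.5407


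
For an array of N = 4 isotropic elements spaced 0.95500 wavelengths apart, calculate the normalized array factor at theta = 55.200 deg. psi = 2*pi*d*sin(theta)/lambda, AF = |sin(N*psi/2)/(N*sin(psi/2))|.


psi = 2*pi*0.95500*sin(55.200 deg) = 4.927258 rad
AF = |sin(4*4.927258/2) / (4*sin(4.927258/2))| = 0.1661

0.1661


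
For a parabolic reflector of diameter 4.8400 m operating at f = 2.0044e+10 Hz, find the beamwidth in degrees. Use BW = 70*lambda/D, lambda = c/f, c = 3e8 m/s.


lambda = c / f = 3.0000e+08 / 2.0044e+10 = 0.01496707 m
BW = 70 * 0.01496707 / 4.8400 = 0.2165 deg

0.2165 deg


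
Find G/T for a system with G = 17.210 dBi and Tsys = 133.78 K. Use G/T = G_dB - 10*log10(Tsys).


G/T = 17.210 - 10*log10(133.78) = 17.210 - 21.26391 = -4.054 dB/K

-4.054 dB/K


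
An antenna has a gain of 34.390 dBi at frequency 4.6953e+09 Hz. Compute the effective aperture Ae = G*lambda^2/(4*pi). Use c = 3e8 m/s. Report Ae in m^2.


lambda = c / f = 3.0000e+08 / 4.6953e+09 = 0.06389368 m
G_linear = 10^(34.390/10) = 2747.894
Ae = G_linear * lambda^2 / (4*pi) = 2747.894 * 0.06389368^2 / (4*pi) = 0.8927 m^2

0.8927 m^2


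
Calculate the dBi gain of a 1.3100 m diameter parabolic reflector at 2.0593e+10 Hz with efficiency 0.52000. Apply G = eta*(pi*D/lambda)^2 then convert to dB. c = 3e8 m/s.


lambda = c / f = 3.0000e+08 / 2.0593e+10 = 0.01456806 m
G_linear = 0.52000 * (pi * 1.3100 / 0.01456806)^2 = 41499.44
G_dBi = 10 * log10(41499.44) = 46.18 dBi

46.18 dBi


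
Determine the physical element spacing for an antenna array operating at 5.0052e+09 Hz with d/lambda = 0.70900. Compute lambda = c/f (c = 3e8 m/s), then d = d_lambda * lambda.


lambda = c / f = 3.0000e+08 / 5.0052e+09 = 0.05993766 m
d = 0.70900 * 0.05993766 = 0.04250 m

0.04250 m


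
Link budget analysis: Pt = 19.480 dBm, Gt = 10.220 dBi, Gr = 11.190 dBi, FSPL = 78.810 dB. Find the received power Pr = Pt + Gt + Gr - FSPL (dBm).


Pr = 19.480 + 10.220 + 11.190 - 78.810 = -37.92 dBm

-37.92 dBm


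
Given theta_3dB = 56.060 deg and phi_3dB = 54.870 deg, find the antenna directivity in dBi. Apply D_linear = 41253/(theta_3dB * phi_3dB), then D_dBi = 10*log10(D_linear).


D_linear = 41253 / (56.060 * 54.870) = 13.41120
D_dBi = 10 * log10(13.41120) = 11.27 dBi

11.27 dBi


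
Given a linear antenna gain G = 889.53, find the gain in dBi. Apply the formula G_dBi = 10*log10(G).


G_dBi = 10 * log10(889.53) = 29.49 dBi

29.49 dBi


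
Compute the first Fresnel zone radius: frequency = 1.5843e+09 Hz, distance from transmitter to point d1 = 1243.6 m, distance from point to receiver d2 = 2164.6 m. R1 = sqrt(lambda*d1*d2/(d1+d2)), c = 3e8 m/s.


lambda = c / f = 3.0000e+08 / 1.5843e+09 = 0.1893581 m
R1 = sqrt(0.1893581 * 1243.6 * 2164.6 / (1243.6 + 2164.6)) = 12.23 m

12.23 m


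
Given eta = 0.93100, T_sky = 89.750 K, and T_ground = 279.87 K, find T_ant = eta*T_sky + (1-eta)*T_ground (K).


T_ant = 0.93100 * 89.750 + (1 - 0.93100) * 279.87 = 102.9 K

102.9 K


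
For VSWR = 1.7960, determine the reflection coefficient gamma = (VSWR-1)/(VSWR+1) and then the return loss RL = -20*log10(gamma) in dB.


gamma = (1.7960 - 1) / (1.7960 + 1) = 0.2846924
RL = -20 * log10(0.2846924) = 10.91 dB

10.91 dB


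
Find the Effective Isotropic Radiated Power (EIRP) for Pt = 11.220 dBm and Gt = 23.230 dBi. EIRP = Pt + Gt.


EIRP = Pt + Gt = 11.220 + 23.230 = 34.45 dBm

34.45 dBm


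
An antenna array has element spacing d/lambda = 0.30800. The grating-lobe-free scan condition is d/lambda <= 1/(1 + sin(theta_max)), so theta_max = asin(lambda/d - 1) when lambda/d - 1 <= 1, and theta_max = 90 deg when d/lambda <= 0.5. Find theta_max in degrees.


lambda/d - 1 = 1/0.30800 - 1 = 2.246753 >= 1
d/lambda <= 0.5, so the array can scan to endfire without grating lobes: theta_max = 90 deg

90 deg


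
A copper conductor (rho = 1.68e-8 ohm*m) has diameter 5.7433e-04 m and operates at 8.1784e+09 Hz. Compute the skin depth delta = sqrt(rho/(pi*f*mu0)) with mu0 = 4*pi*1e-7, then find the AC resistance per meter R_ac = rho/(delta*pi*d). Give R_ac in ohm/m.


delta = sqrt(1.68e-8 / (pi * 8.1784e+09 * 4*pi*1e-7)) = 7.213410e-07 m
R_ac = 1.68e-8 / (7.213410e-07 * pi * 5.7433e-04) = 12.91 ohm/m

12.91 ohm/m


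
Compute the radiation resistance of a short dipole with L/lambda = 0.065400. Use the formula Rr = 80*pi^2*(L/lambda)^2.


Rr = 80 * pi^2 * (0.065400)^2 = 80 * 9.869604 * 4.277160e-03 = 3.377 ohm

3.377 ohm


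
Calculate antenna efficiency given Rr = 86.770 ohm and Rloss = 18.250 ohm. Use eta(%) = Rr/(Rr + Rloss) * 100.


eta = 86.770 / (86.770 + 18.250) * 100 = 82.62%

82.62%


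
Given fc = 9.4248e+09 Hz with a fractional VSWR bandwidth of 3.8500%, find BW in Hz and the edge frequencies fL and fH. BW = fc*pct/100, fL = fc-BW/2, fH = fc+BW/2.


BW = 9.4248e+09 * 3.8500/100 = 3.628548e+08 Hz
fL = 9.4248e+09 - 3.628548e+08/2 = 9.243e+09 Hz
fH = 9.4248e+09 + 3.628548e+08/2 = 9.606e+09 Hz

BW=3.629e+08 Hz, fL=9.243e+09 Hz, fH=9.606e+09 Hz


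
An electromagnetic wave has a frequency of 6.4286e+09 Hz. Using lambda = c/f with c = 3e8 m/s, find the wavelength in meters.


lambda = c / f = 3.0000e+08 / 6.4286e+09 = 0.04667 m

0.04667 m


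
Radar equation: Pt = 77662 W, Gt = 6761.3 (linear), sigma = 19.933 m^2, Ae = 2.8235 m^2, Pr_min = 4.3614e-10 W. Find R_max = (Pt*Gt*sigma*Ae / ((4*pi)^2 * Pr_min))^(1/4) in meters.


R^4 = 77662*6761.3*19.933*2.8235 / ((4*pi)^2 * 4.3614e-10) = 4.290951e+17
R_max = 4.290951e+17^0.25 = 25594 m

25594 m


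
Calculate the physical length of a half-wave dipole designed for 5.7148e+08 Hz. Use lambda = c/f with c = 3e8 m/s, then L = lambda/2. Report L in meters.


lambda = c / f = 3.0000e+08 / 5.7148e+08 = 0.5249528 m
L = lambda / 2 = 0.5249528 / 2 = 0.2625 m

0.2625 m


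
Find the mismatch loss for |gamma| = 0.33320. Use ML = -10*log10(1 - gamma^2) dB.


ML = -10 * log10(1 - 0.33320^2) = -10 * log10(0.88897776) = 0.5111 dB

0.5111 dB


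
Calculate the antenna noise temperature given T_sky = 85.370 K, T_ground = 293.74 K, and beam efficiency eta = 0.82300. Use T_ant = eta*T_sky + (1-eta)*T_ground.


T_ant = 0.82300 * 85.370 + (1 - 0.82300) * 293.74 = 122.3 K

122.3 K


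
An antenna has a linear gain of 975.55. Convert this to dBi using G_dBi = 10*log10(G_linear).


G_dBi = 10 * log10(975.55) = 29.89 dBi

29.89 dBi


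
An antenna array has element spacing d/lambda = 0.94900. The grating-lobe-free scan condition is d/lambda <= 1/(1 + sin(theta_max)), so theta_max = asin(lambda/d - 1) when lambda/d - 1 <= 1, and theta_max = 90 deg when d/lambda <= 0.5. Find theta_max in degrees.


lambda/d - 1 = 1/0.94900 - 1 = 0.05374078
theta_max = asin(0.05374078) = 3.081 deg

3.081 deg


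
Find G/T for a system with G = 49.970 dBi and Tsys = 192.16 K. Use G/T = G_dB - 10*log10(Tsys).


G/T = 49.970 - 10*log10(192.16) = 49.970 - 22.83663 = 27.13 dB/K

27.13 dB/K


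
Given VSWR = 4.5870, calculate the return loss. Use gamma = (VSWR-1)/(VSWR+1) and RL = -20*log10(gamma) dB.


gamma = (4.5870 - 1) / (4.5870 + 1) = 0.6420261
RL = -20 * log10(0.6420261) = 3.849 dB

3.849 dB


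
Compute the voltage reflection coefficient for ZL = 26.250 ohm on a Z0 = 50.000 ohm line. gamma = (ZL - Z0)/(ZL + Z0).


gamma = (26.250 - 50.000) / (26.250 + 50.000) = -0.3115

-0.3115


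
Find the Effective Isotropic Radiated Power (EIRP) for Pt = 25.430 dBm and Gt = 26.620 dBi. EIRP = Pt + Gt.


EIRP = Pt + Gt = 25.430 + 26.620 = 52.05 dBm

52.05 dBm


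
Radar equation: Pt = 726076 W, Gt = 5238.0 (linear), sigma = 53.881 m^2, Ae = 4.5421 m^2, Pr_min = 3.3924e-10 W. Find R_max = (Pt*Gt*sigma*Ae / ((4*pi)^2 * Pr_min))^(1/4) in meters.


R^4 = 726076*5238.0*53.881*4.5421 / ((4*pi)^2 * 3.3924e-10) = 1.737453e+19
R_max = 1.737453e+19^0.25 = 64562 m

64562 m


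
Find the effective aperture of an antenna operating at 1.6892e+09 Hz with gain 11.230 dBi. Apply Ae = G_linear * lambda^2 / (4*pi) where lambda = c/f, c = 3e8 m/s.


lambda = c / f = 3.0000e+08 / 1.6892e+09 = 0.1775989 m
G_linear = 10^(11.230/10) = 13.27394
Ae = G_linear * lambda^2 / (4*pi) = 13.27394 * 0.1775989^2 / (4*pi) = 0.03332 m^2

0.03332 m^2


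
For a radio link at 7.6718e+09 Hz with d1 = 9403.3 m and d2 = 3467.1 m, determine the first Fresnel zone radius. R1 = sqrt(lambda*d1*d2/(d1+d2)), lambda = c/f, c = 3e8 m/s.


lambda = c / f = 3.0000e+08 / 7.6718e+09 = 0.03910425 m
R1 = sqrt(0.03910425 * 9403.3 * 3467.1 / (9403.3 + 3467.1)) = 9.953 m

9.953 m


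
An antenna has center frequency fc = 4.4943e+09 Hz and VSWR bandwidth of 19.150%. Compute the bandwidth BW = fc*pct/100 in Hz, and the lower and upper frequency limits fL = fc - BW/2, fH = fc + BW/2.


BW = 4.4943e+09 * 19.150/100 = 8.606584e+08 Hz
fL = 4.4943e+09 - 8.606584e+08/2 = 4.064e+09 Hz
fH = 4.4943e+09 + 8.606584e+08/2 = 4.925e+09 Hz

BW=8.607e+08 Hz, fL=4.064e+09 Hz, fH=4.925e+09 Hz


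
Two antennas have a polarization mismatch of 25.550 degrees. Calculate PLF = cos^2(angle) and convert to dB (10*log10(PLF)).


PLF_linear = cos^2(25.550 deg) = 0.8139815
PLF_dB = 10 * log10(0.8139815) = -0.8939 dB

-0.8939 dB


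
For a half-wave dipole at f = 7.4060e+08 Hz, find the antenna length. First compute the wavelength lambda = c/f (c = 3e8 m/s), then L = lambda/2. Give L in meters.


lambda = c / f = 3.0000e+08 / 7.4060e+08 = 0.4050770 m
L = lambda / 2 = 0.4050770 / 2 = 0.2025 m

0.2025 m


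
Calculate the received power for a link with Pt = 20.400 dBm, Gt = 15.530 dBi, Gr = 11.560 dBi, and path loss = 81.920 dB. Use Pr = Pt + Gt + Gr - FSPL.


Pr = 20.400 + 15.530 + 11.560 - 81.920 = -34.43 dBm

-34.43 dBm


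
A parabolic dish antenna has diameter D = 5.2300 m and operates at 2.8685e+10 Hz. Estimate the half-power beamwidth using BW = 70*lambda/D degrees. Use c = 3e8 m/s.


lambda = c / f = 3.0000e+08 / 2.8685e+10 = 0.01045843 m
BW = 70 * 0.01045843 / 5.2300 = 0.1400 deg

0.1400 deg


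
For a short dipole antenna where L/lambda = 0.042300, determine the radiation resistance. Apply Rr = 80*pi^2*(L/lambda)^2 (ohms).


Rr = 80 * pi^2 * (0.042300)^2 = 80 * 9.869604 * 1.789290e-03 = 1.413 ohm

1.413 ohm


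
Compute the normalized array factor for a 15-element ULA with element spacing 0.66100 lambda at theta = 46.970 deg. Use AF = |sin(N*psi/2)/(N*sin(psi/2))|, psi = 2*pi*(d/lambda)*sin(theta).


psi = 2*pi*0.66100*sin(46.970 deg) = 3.035964 rad
AF = |sin(15*3.035964/2) / (15*sin(3.035964/2))| = 0.04688

0.04688


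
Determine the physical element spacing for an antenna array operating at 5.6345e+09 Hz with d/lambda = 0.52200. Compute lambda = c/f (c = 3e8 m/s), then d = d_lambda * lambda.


lambda = c / f = 3.0000e+08 / 5.6345e+09 = 0.05324341 m
d = 0.52200 * 0.05324341 = 0.02779 m

0.02779 m


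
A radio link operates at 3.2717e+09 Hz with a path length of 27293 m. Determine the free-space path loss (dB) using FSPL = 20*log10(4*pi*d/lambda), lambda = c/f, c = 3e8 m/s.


lambda = c / f = 3.0000e+08 / 3.2717e+09 = 0.09169545 m
FSPL = 20 * log10(4*pi*27293/0.09169545) = 131.5 dB

131.5 dB


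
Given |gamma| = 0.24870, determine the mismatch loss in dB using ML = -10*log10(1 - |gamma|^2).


ML = -10 * log10(1 - 0.24870^2) = -10 * log10(0.93814831) = 0.2773 dB

0.2773 dB


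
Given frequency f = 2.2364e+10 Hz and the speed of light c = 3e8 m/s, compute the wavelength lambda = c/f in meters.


lambda = c / f = 3.0000e+08 / 2.2364e+10 = 0.01341 m

0.01341 m


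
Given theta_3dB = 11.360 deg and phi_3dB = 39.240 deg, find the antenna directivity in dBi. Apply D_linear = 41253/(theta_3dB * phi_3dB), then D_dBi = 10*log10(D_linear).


D_linear = 41253 / (11.360 * 39.240) = 92.54399
D_dBi = 10 * log10(92.54399) = 19.66 dBi

19.66 dBi


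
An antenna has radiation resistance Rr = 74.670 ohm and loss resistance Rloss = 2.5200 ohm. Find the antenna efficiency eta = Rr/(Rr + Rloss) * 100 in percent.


eta = 74.670 / (74.670 + 2.5200) * 100 = 96.74%

96.74%


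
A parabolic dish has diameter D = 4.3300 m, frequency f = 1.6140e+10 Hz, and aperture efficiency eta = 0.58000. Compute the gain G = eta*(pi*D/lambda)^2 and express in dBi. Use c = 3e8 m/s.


lambda = c / f = 3.0000e+08 / 1.6140e+10 = 0.01858736 m
G_linear = 0.58000 * (pi * 4.3300 / 0.01858736)^2 = 310647.7
G_dBi = 10 * log10(310647.7) = 54.92 dBi

54.92 dBi


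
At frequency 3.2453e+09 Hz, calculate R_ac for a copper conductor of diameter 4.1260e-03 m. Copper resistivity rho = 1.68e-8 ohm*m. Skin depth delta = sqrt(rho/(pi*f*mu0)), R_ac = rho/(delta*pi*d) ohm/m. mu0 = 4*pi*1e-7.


delta = sqrt(1.68e-8 / (pi * 3.2453e+09 * 4*pi*1e-7)) = 1.145110e-06 m
R_ac = 1.68e-8 / (1.145110e-06 * pi * 4.1260e-03) = 1.132 ohm/m

1.132 ohm/m


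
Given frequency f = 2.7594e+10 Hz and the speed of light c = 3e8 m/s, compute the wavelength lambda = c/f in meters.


lambda = c / f = 3.0000e+08 / 2.7594e+10 = 0.01087 m

0.01087 m


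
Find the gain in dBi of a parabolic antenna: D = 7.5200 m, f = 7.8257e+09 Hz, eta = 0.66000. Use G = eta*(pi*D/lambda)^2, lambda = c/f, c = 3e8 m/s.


lambda = c / f = 3.0000e+08 / 7.8257e+09 = 0.03833523 m
G_linear = 0.66000 * (pi * 7.5200 / 0.03833523)^2 = 250658.9
G_dBi = 10 * log10(250658.9) = 53.99 dBi

53.99 dBi


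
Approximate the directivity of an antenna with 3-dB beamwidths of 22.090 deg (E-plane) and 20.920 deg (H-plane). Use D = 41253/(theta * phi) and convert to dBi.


D_linear = 41253 / (22.090 * 20.920) = 89.26848
D_dBi = 10 * log10(89.26848) = 19.51 dBi

19.51 dBi


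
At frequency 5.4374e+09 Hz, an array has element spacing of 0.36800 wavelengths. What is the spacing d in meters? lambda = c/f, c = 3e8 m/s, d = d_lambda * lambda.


lambda = c / f = 3.0000e+08 / 5.4374e+09 = 0.05517343 m
d = 0.36800 * 0.05517343 = 0.02030 m

0.02030 m


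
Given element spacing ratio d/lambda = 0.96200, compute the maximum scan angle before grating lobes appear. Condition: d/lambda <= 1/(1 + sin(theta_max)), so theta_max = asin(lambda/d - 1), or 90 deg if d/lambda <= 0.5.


lambda/d - 1 = 1/0.96200 - 1 = 0.03950104
theta_max = asin(0.03950104) = 2.264 deg

2.264 deg


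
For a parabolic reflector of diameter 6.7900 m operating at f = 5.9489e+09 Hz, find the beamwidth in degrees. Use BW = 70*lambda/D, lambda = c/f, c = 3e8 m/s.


lambda = c / f = 3.0000e+08 / 5.9489e+09 = 0.05042949 m
BW = 70 * 0.05042949 / 6.7900 = 0.5199 deg

0.5199 deg


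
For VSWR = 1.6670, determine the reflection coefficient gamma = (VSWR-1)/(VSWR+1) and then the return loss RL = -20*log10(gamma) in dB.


gamma = (1.6670 - 1) / (1.6670 + 1) = 0.2500937
RL = -20 * log10(0.2500937) = 12.04 dB

12.04 dB


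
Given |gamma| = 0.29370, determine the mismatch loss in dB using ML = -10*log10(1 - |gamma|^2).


ML = -10 * log10(1 - 0.29370^2) = -10 * log10(0.91374031) = 0.3918 dB

0.3918 dB


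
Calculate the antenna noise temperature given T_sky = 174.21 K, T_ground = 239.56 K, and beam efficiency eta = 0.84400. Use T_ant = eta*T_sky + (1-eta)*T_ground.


T_ant = 0.84400 * 174.21 + (1 - 0.84400) * 239.56 = 184.4 K

184.4 K


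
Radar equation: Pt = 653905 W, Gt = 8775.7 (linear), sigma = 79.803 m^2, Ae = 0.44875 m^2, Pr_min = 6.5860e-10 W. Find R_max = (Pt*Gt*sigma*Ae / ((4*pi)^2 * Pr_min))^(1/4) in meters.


R^4 = 653905*8775.7*79.803*0.44875 / ((4*pi)^2 * 6.5860e-10) = 1.975962e+18
R_max = 1.975962e+18^0.25 = 37493 m

37493 m


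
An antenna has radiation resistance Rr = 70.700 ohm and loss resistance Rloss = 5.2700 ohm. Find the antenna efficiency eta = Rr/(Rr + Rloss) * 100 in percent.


eta = 70.700 / (70.700 + 5.2700) * 100 = 93.06%

93.06%


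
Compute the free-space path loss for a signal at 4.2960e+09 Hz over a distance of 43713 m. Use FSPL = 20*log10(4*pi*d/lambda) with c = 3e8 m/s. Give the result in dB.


lambda = c / f = 3.0000e+08 / 4.2960e+09 = 0.06983240 m
FSPL = 20 * log10(4*pi*43713/0.06983240) = 137.9 dB

137.9 dB


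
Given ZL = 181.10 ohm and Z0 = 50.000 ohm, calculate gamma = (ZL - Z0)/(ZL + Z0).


gamma = (181.10 - 50.000) / (181.10 + 50.000) = 0.5673

0.5673


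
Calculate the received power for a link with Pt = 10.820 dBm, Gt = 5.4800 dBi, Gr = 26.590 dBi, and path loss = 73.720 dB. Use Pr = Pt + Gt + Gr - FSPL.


Pr = 10.820 + 5.4800 + 26.590 - 73.720 = -30.83 dBm

-30.83 dBm


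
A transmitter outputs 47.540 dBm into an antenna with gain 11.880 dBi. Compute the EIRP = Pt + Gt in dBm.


EIRP = Pt + Gt = 47.540 + 11.880 = 59.42 dBm

59.42 dBm


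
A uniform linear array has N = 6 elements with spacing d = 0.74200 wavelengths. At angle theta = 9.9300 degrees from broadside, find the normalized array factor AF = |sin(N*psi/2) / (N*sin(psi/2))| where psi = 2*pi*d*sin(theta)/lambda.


psi = 2*pi*0.74200*sin(9.9300 deg) = 0.8039593 rad
AF = |sin(6*0.8039593/2) / (6*sin(0.8039593/2))| = 0.2840

0.2840


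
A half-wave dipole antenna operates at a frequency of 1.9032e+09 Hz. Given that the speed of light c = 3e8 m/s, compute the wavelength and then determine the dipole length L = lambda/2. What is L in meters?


lambda = c / f = 3.0000e+08 / 1.9032e+09 = 0.1576293 m
L = lambda / 2 = 0.1576293 / 2 = 0.07881 m

0.07881 m


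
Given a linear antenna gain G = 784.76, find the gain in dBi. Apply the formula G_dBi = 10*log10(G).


G_dBi = 10 * log10(784.76) = 28.95 dBi

28.95 dBi


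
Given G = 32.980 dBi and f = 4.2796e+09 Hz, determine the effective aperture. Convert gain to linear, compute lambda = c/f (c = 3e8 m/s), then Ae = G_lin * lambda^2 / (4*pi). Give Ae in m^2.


lambda = c / f = 3.0000e+08 / 4.2796e+09 = 0.07010001 m
G_linear = 10^(32.980/10) = 1986.095
Ae = G_linear * lambda^2 / (4*pi) = 1986.095 * 0.07010001^2 / (4*pi) = 0.7767 m^2

0.7767 m^2


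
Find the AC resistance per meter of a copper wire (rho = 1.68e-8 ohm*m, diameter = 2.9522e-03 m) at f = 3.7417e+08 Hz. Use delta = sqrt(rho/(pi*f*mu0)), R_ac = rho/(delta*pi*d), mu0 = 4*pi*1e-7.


delta = sqrt(1.68e-8 / (pi * 3.7417e+08 * 4*pi*1e-7)) = 3.372409e-06 m
R_ac = 1.68e-8 / (3.372409e-06 * pi * 2.9522e-03) = 0.5371 ohm/m

0.5371 ohm/m


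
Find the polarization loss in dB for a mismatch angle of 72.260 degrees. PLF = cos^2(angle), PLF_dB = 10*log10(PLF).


PLF_linear = cos^2(72.260 deg) = 0.09284091
PLF_dB = 10 * log10(0.09284091) = -10.32 dB

-10.32 dB


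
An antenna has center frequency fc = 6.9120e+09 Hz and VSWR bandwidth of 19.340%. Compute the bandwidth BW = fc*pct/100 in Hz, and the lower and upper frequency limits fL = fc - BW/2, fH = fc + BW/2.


BW = 6.9120e+09 * 19.340/100 = 1.336781e+09 Hz
fL = 6.9120e+09 - 1.336781e+09/2 = 6.244e+09 Hz
fH = 6.9120e+09 + 1.336781e+09/2 = 7.580e+09 Hz

BW=1.337e+09 Hz, fL=6.244e+09 Hz, fH=7.580e+09 Hz


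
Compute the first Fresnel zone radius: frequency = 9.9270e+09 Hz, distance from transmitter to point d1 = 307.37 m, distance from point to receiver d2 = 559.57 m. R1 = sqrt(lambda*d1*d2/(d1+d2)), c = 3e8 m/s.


lambda = c / f = 3.0000e+08 / 9.9270e+09 = 0.03022061 m
R1 = sqrt(0.03022061 * 307.37 * 559.57 / (307.37 + 559.57)) = 2.449 m

2.449 m


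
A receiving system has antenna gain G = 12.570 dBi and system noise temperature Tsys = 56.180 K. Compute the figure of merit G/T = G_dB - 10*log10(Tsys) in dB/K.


G/T = 12.570 - 10*log10(56.180) = 12.570 - 17.49582 = -4.926 dB/K

-4.926 dB/K


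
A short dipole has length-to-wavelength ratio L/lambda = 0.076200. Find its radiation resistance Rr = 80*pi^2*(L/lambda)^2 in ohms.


Rr = 80 * pi^2 * (0.076200)^2 = 80 * 9.869604 * 5.806440e-03 = 4.585 ohm

4.585 ohm


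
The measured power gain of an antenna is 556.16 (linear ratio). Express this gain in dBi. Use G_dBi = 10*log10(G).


G_dBi = 10 * log10(556.16) = 27.45 dBi

27.45 dBi


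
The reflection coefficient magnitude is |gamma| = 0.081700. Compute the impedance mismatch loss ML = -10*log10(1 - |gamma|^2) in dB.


ML = -10 * log10(1 - 0.081700^2) = -10 * log10(0.99332511) = 0.02909 dB

0.02909 dB


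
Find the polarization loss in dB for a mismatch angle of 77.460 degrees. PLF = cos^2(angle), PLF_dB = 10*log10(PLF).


PLF_linear = cos^2(77.460 deg) = 0.04714159
PLF_dB = 10 * log10(0.04714159) = -13.27 dB

-13.27 dB


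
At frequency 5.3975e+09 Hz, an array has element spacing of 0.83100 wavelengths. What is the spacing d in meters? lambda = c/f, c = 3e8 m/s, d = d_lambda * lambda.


lambda = c / f = 3.0000e+08 / 5.3975e+09 = 0.05558129 m
d = 0.83100 * 0.05558129 = 0.04619 m

0.04619 m


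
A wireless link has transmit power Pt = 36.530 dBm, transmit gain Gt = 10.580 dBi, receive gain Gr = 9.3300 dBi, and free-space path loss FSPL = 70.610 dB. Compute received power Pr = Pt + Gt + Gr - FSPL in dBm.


Pr = 36.530 + 10.580 + 9.3300 - 70.610 = -14.17 dBm

-14.17 dBm


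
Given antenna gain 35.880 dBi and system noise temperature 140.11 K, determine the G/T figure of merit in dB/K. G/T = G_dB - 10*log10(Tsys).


G/T = 35.880 - 10*log10(140.11) = 35.880 - 21.46469 = 14.42 dB/K

14.42 dB/K


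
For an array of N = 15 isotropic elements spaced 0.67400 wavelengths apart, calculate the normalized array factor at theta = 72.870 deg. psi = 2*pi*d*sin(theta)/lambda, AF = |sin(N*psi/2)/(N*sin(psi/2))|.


psi = 2*pi*0.67400*sin(72.870 deg) = 4.047004 rad
AF = |sin(15*4.047004/2) / (15*sin(4.047004/2))| = 0.06479

0.06479


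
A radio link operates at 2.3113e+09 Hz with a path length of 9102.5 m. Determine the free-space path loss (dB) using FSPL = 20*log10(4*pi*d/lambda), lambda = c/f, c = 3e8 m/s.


lambda = c / f = 3.0000e+08 / 2.3113e+09 = 0.1297971 m
FSPL = 20 * log10(4*pi*9102.5/0.1297971) = 118.9 dB

118.9 dB
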